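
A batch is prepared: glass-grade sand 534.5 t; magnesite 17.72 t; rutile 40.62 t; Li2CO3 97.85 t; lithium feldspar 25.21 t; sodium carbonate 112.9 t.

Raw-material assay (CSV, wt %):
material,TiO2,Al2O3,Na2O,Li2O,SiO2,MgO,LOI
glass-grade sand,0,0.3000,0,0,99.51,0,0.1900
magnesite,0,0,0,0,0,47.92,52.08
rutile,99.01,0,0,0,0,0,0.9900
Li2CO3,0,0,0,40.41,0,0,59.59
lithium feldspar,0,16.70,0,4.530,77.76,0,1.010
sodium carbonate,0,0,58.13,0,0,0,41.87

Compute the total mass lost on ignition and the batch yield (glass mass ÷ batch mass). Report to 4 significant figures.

Full float precision is held end to end. Intermediates appear, rounded to four significant figures, in the printout — every reported number takes a single rounding; all derived quantities (the six compositions, net glass mass, the totals, the yield, LOI) are rebuilt from the weighed amounts for 712.3 t of glass at full float precision precisely as stated by problem or answer.
Loss on ignition, line by line:
  glass-grade sand: 534.5 × 0.001900 = 1.016 t
  magnesite: 17.72 × 0.5208 = 9.229 t
  rutile: 40.62 × 0.009900 = 0.4021 t
  Li2CO3: 97.85 × 0.5959 = 58.31 t
  lithium feldspar: 25.21 × 0.01010 = 0.2546 t
  sodium carbonate: 112.9 × 0.4187 = 47.27 t
Total LOI = 116.5 t
Glass = batch − LOI = 828.8 − 116.5 = 712.3 t

LOI loss = 116.5 t; glass = 712.3 t; yield = 85.95%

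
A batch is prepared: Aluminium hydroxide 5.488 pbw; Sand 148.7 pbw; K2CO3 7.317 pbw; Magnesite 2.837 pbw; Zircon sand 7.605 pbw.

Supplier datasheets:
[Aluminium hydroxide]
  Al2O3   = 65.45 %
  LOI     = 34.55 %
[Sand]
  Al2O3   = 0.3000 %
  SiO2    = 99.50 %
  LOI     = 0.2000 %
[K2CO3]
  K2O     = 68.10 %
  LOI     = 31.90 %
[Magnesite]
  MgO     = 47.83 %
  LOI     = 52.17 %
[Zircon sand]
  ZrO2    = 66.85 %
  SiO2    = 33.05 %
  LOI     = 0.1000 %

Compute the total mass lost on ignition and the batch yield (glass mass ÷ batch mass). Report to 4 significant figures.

LOI loss = 6.015 pbw; glass = 165.9 pbw; yield = 96.50%

The working math runs at exact precision from first step to last. Working values are printed rounded to 4 significant digits alongside each step. Every reported result undergoes a single rounding — the derived quantities (totals, five oxide percentages, LOI, yield, net glass mass) are recomputed starting from the weights for 165.9 pbw of glass at full precision, as written in question or answer.
Material-by-material LOI:
  Aluminium hydroxide: 5.488 × 0.3455 = 1.896 pbw
  Sand: 148.7 × 0.002000 = 0.2974 pbw
  K2CO3: 7.317 × 0.3190 = 2.334 pbw
  Magnesite: 2.837 × 0.5217 = 1.480 pbw
  Zircon sand: 7.605 × 0.001000 = 0.007605 pbw
Total LOI = 6.015 pbw
Glass = batch − LOI = 171.9 − 6.015 = 165.9 pbw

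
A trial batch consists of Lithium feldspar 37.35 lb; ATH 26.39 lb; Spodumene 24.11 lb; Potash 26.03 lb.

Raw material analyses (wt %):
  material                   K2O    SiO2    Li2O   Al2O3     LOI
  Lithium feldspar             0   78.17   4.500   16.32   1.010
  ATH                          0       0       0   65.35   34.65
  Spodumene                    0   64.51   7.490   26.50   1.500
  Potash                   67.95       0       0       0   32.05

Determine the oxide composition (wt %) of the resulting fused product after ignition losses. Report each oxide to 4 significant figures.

All arithmetic carries full float precision all the way through; mid-chain values are printed, with 4-significant-figure rounding, within the worked lines — a single rounding finalizes every reported number; all derived quantities are recomputed in full precision (the totals, net glass mass, the four compositions, LOI, yield) from the weighed amounts per 95.65 lb of glass as set out in the problem or answer text.
Oxide masses out of the charge:
  K2O: 26.03·0.6795 = 17.69 lb
  SiO2: 37.35·0.7817 + 24.11·0.6451 = 44.75 lb
  Li2O: 37.35·0.04500 + 24.11·0.07490 = 3.487 lb
  Al2O3: 37.35·0.1632 + 26.39·0.6535 + 24.11·0.2650 = 29.73 lb
LOI: 37.35·0.01010 + 26.39·0.3465 + 24.11·0.01500 + 26.03·0.3205 = 18.23 lb
Glass = total batch minus LOI = 113.9 − 18.23 = 95.65 lb (the oxide masses sum to this)
each oxide over glass, ×100, is wt %

Glass mass = 95.65 lb (batch 113.9 − LOI 18.23).
Composition: K2O 18.49%, SiO2 46.78%, Li2O 3.645%, Al2O3 31.08%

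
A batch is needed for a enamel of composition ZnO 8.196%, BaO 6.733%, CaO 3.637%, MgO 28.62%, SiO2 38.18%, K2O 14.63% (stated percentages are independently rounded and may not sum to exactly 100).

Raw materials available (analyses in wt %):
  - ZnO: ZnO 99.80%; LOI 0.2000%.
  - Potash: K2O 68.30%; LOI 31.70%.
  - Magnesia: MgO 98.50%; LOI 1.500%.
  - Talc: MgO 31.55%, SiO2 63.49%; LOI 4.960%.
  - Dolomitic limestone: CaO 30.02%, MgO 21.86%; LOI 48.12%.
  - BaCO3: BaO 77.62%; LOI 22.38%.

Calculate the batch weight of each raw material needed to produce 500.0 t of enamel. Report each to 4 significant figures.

Batch per 500.0 t enamel:
  ZnO: 41.06 t
  Potash: 107.1 t
  Magnesia: 35.53 t
  Talc: 300.7 t
  Dolomitic limestone: 60.58 t
  BaCO3: 43.37 t
Total batch = 588.3 t; LOI loss = 88.34 t; yield = 84.99%

Full float precision is maintained in all steps; mid-chain values are displayed rounded off to 4 significant figures within the worked lines — exactly one rounding goes into every reported number; derived quantities are computed from the weighed amounts at 500.0 t of glass at full float precision (net glass mass, the totals, LOI, the six compositions, yield), as written in either problem or answer.
The oxide mass targets at 500.0 t enamel:
  ZnO: 8.196% × 500.0 = 40.98 t
  BaO: 6.733% × 500.0 = 33.66 t
  CaO: 3.637% × 500.0 = 18.18 t
  MgO: 28.62% × 500.0 = 143.1 t
  SiO2: 38.18% × 500.0 = 190.9 t
  K2O: 14.63% × 500.0 = 73.15 t
Oxide-by-oxide audit on the weights just shown, under the basis named above (sum by sum, the targets are met modulo rounding of the values):
  ZnO: 41.06·0.9980 = 40.98 t (target 40.98 t)
  BaO: 43.37·0.7762 = 33.66 t (target 33.66 t)
  CaO: 60.58·0.3002 = 18.19 t (target 18.18 t)
  MgO: 35.53·0.9850 + 300.7·0.3155 + 60.58·0.2186 = 143.1 t (target 143.1 t)
  SiO2: 300.7·0.6349 = 190.9 t (target 190.9 t)
  K2O: 107.1·0.6830 = 73.15 t (target 73.15 t)
Glass mass check: the batch minus its LOI: 500.0 t (the targets, summed, come to 500.0 t; with the basis standing at 500.0 t — rounding explains the deltas).
Summing the batch: Σ batch = 588.3 t; loss to ignition Σ batch·LOI = 88.34 t; the yield ratio, glass ÷ batch: 84.99%.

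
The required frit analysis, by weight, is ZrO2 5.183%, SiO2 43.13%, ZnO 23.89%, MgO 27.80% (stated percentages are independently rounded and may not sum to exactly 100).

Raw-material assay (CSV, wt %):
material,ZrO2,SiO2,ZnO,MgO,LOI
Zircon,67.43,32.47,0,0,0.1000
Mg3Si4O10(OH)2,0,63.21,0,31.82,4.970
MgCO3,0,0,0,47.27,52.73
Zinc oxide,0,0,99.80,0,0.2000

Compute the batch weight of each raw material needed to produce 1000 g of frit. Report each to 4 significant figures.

Batch per 1000 g frit:
  Zircon: 76.86 g
  Mg3Si4O10(OH)2: 642.8 g
  MgCO3: 155.4 g
  Zinc oxide: 239.4 g
Total batch = 1114 g; LOI loss = 114.4 g; yield = 89.73%

Mid-chain values are displayed (rounded to four significant digits) when written out. Each numeric step carries full float precision through every step. Each reported figure includes exactly one rounding; derived quantities are carried from the weighed amounts at 1000 g of glass at full float precision (net glass mass, yield, four oxide percentages, LOI, totals) as given in the problem or answer text.
Oxide mass targets, per 1000 g frit:
  ZrO2: 5.183% × 1000 = 51.83 g
  SiO2: 43.13% × 1000 = 431.3 g
  ZnO: 23.89% × 1000 = 238.9 g
  MgO: 27.80% × 1000 = 278.0 g
Oxide-by-oxide audit working from each reported weight, versus the basis set out (target by target, the sums agree once rounding is allowed for):
  ZrO2: 76.86·0.6743 = 51.83 g (target 51.83 g)
  SiO2: 76.86·0.3247 + 642.8·0.6321 = 431.3 g (target 431.3 g)
  ZnO: 239.4·0.9980 = 238.9 g (target 238.9 g)
  MgO: 642.8·0.3182 + 155.4·0.4727 = 278.0 g (target 278.0 g)
Glass-mass sanity pass: batch Σ − ignition loss = 1000 g (per-oxide target masses sum to 1000 g; versus the stated basis of 1000 g — differing by rounding only).
Adding the batch up: Σ batch = 1114 g; ignition loss, Σ(batch × LOI) = 114.4 g; the yield ratio, glass ÷ batch: 89.73%.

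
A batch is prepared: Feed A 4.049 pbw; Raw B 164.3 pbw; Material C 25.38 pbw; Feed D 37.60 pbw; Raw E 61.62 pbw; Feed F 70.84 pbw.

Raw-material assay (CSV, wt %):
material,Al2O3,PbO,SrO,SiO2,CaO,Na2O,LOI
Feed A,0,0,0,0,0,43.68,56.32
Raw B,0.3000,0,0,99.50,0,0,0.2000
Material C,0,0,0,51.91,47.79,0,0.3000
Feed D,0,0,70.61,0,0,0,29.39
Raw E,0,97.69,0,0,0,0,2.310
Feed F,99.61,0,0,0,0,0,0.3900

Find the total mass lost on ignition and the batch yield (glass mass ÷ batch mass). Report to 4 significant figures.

Values along the way are printed rounded to 4 significant figures when written out — all internal work maintains full precision in every operation; each reported value sees exactly one rounding — derived quantities are computed in full precision (LOI, net glass mass, totals, yield, the six compositions) using the weight values for 348.4 pbw of glass, as set out in the problem or answer text.
Each material's LOI contribution:
  Feed A: 4.049 × 0.5632 = 2.280 pbw
  Raw B: 164.3 × 0.002000 = 0.3286 pbw
  Material C: 25.38 × 0.003000 = 0.07614 pbw
  Feed D: 37.60 × 0.2939 = 11.05 pbw
  Raw E: 61.62 × 0.02310 = 1.423 pbw
  Feed F: 70.84 × 0.003900 = 0.2763 pbw
Total LOI = 15.44 pbw
Glass = batch − LOI = 363.8 − 15.44 = 348.4 pbw

LOI loss = 15.44 pbw; glass = 348.4 pbw; yield = 95.76%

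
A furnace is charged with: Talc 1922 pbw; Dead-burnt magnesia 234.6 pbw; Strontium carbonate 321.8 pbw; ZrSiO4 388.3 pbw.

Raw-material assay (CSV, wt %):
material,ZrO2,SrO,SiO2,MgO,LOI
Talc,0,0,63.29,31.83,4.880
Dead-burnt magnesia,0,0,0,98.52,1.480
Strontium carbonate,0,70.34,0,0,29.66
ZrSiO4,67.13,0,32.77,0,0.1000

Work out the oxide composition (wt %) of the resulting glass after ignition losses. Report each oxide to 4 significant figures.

Glass mass = 2674 pbw (batch 2867 − LOI 193.1).
Composition: ZrO2 9.750%, SrO 8.466%, SiO2 50.26%, MgO 31.53%

Intermediates are shown, with 4-significant-figure rounding, within the worked lines; full float precision is maintained at each step — exactly one rounding is applied to each reported number; derived quantities (the totals, LOI, yield, the four compositions, net glass mass) are computed in full float precision from the weighed amounts for 2674 pbw of glass, as set out in problem or answer.
Delivered oxide masses:
  ZrO2: 388.3·0.6713 = 260.7 pbw
  SrO: 321.8·0.7034 = 226.4 pbw
  SiO2: 1922·0.6329 + 388.3·0.3277 = 1344 pbw
  MgO: 1922·0.3183 + 234.6·0.9852 = 842.9 pbw
LOI: 1922·0.04880 + 234.6·0.01480 + 321.8·0.2966 + 388.3·0.001000 = 193.1 pbw
The glass mass, total less LOI, = 2867 − 193.1 = 2674 pbw (consistent with Σ oxide mass)
wt %: oxide over glass, times 100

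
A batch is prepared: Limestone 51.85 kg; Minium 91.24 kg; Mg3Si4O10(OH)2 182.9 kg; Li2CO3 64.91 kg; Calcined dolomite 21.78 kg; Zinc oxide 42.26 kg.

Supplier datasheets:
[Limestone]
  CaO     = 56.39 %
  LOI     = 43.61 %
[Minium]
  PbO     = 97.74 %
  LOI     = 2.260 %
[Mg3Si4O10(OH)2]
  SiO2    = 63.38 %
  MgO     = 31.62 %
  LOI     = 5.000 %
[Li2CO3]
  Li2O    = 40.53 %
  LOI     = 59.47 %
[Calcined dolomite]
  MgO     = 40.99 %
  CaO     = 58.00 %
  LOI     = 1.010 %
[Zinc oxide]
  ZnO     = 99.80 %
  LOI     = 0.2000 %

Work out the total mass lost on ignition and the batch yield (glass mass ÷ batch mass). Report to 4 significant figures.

The intermediate values appear rounded to 4 significant figures in the printout. Full float precision is held at each step. A single rounding completes every reported value. All derived quantities are carried at exact precision (glass mass, ignition loss, the totals, the six compositions, yield) starting from the weights per 382.2 kg of glass, as written in question or answer.
Per-material ignition loss:
  Limestone: 51.85 × 0.4361 = 22.61 kg
  Minium: 91.24 × 0.02260 = 2.062 kg
  Mg3Si4O10(OH)2: 182.9 × 0.05000 = 9.145 kg
  Li2CO3: 64.91 × 0.5947 = 38.60 kg
  Calcined dolomite: 21.78 × 0.01010 = 0.2200 kg
  Zinc oxide: 42.26 × 0.002000 = 0.08452 kg
Total LOI = 72.73 kg
Glass = batch − LOI = 454.9 − 72.73 = 382.2 kg

LOI loss = 72.73 kg; glass = 382.2 kg; yield = 84.01%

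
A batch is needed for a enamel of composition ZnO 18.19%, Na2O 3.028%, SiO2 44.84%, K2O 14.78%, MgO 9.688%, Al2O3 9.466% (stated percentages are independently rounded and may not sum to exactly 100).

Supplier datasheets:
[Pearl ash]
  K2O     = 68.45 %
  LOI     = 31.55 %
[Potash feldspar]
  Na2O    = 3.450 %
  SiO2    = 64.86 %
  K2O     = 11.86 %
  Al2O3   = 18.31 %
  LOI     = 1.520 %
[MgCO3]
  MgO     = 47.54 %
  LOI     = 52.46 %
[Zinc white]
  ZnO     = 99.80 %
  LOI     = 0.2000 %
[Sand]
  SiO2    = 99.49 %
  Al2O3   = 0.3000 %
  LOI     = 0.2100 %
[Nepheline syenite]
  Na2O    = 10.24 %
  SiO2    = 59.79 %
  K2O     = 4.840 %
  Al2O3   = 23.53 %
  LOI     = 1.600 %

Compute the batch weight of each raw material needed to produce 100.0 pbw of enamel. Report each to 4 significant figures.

Batch per 100.0 pbw enamel:
  Pearl ash: 15.96 pbw
  Potash feldspar: 23.68 pbw
  MgCO3: 20.38 pbw
  Zinc white: 18.23 pbw
  Sand: 16.66 pbw
  Nepheline syenite: 21.59 pbw
Total batch = 116.5 pbw; LOI loss = 16.50 pbw; yield = 85.83%

Working values are printed, rounded to four significant digits, at each printed step; the whole derivation holds full float precision throughout; a single rounding finalizes each reported value; derived quantities, including glass mass, the six compositions, ignition loss, the yield, totals, are rebuilt starting from the weights at 100.0 pbw of glass in full precision, as set out in either problem or answer.
Target oxide masses per 100.0 pbw enamel:
  ZnO: 18.19% × 100.0 = 18.19 pbw
  Na2O: 3.028% × 100.0 = 3.028 pbw
  SiO2: 44.84% × 100.0 = 44.84 pbw
  K2O: 14.78% × 100.0 = 14.78 pbw
  MgO: 9.688% × 100.0 = 9.688 pbw
  Al2O3: 9.466% × 100.0 = 9.466 pbw
Verifying the oxide balance applying the batch weights above, for the quoted basis mass (sum by sum, the targets are met net of answer rounding effects):
  ZnO: 18.23·0.9980 = 18.19 pbw (target 18.19 pbw)
  Na2O: 23.68·0.03450 + 21.59·0.1024 = 3.028 pbw (target 3.028 pbw)
  SiO2: 23.68·0.6486 + 16.66·0.9949 + 21.59·0.5979 = 44.84 pbw (target 44.84 pbw)
  K2O: 15.96·0.6845 + 23.68·0.1186 + 21.59·0.04840 = 14.78 pbw (target 14.78 pbw)
  MgO: 20.38·0.4754 = 9.689 pbw (target 9.688 pbw)
  Al2O3: 23.68·0.1831 + 16.66·0.003000 + 21.59·0.2353 = 9.466 pbw (target 9.466 pbw)
Mass balance on the glass: Σ batch − LOI loss = 100.0 pbw (summing oxide targets gives 99.99 pbw; with the basis standing at 100.0 pbw — a pure rounding effect).
Summing the batch: Σ batch = 116.5 pbw; LOI removed, Σ of batch·LOI: 16.50 pbw; yield = glass ÷ total batch = 85.83%.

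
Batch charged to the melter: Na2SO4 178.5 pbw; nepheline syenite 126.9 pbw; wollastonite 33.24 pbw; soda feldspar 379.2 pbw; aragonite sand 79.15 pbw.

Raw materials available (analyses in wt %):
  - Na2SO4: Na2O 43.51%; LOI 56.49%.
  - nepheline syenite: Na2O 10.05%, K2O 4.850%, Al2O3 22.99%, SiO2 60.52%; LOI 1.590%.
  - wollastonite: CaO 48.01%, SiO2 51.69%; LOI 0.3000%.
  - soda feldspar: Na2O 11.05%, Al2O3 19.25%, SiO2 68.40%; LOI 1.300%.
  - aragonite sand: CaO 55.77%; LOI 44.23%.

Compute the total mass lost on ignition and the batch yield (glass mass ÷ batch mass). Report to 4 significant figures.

Mid-chain values are displayed rounded off to 4 significant digits across the worked steps. Full precision is kept in all steps. Each reported result sees exactly one rounding. All derived quantities are carried at full float precision (glass mass, five oxide percentages, the yield, totals, LOI) using the weight values per 654.1 pbw of glass, as quoted within question or answer.
Per-material ignition loss:
  Na2SO4: 178.5 × 0.5649 = 100.8 pbw
  nepheline syenite: 126.9 × 0.01590 = 2.018 pbw
  wollastonite: 33.24 × 0.003000 = 0.09972 pbw
  soda feldspar: 379.2 × 0.01300 = 4.930 pbw
  aragonite sand: 79.15 × 0.4423 = 35.01 pbw
Total LOI = 142.9 pbw
Glass = batch − LOI = 797.0 − 142.9 = 654.1 pbw

LOI loss = 142.9 pbw; glass = 654.1 pbw; yield = 82.07%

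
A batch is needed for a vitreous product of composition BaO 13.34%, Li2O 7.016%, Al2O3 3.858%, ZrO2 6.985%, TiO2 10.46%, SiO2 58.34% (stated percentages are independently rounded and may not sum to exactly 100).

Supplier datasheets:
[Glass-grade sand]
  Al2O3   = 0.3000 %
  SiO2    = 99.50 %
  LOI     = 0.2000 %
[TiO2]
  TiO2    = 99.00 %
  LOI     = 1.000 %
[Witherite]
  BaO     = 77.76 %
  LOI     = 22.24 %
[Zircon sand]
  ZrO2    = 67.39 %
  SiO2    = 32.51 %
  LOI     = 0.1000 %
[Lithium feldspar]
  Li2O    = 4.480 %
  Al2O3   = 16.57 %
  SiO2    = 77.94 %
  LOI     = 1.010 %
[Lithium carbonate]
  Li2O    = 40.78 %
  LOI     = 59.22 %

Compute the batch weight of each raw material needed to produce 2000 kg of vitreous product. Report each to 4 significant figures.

Batch per 2000 kg vitreous product:
  Glass-grade sand: 750.8 kg
  TiO2: 211.3 kg
  Witherite: 343.1 kg
  Zircon sand: 207.3 kg
  Lithium feldspar: 452.1 kg
  Lithium carbonate: 294.4 kg
Total batch = 2259 kg; LOI loss = 259.0 kg; yield = 88.53%

The intermediate values are printed (rounded to four significant digits) at each printed step. All arithmetic keeps full float precision through every step — every reported number is rounded a single time. The derived quantities (LOI, totals, yield, the six compositions, glass mass) are computed using the weight values per 2000 kg of glass at full float precision, exactly as shown in the problem or answer text.
Target masses of each oxide per 2000 kg vitreous product:
  BaO: 13.34% × 2000 = 266.8 kg
  Li2O: 7.016% × 2000 = 140.3 kg
  Al2O3: 3.858% × 2000 = 77.16 kg
  ZrO2: 6.985% × 2000 = 139.7 kg
  TiO2: 10.46% × 2000 = 209.2 kg
  SiO2: 58.34% × 2000 = 1167 kg
Verifying the oxide balance on the weights just shown, for the quoted basis mass (oxide sums agree with the targets modulo rounding of the values):
  BaO: 343.1·0.7776 = 266.8 kg (target 266.8 kg)
  Li2O: 452.1·0.04480 + 294.4·0.4078 = 140.3 kg (target 140.3 kg)
  Al2O3: 750.8·0.003000 + 452.1·0.1657 = 77.17 kg (target 77.16 kg)
  ZrO2: 207.3·0.6739 = 139.7 kg (target 139.7 kg)
  TiO2: 211.3·0.9900 = 209.2 kg (target 209.2 kg)
  SiO2: 750.8·0.9950 + 207.3·0.3251 + 452.1·0.7794 = 1167 kg (target 1167 kg)
Glass mass check: batch Σ − ignition loss = 2000 kg (the targets, summed, come to 2000 kg; the stated basis being 2000 kg — differing by rounding only).
Summing the batch: Σ batch = 2259 kg; Σ batch·LOI gives LOI loss = 259.0 kg; yield: glass divided by total = 88.53%.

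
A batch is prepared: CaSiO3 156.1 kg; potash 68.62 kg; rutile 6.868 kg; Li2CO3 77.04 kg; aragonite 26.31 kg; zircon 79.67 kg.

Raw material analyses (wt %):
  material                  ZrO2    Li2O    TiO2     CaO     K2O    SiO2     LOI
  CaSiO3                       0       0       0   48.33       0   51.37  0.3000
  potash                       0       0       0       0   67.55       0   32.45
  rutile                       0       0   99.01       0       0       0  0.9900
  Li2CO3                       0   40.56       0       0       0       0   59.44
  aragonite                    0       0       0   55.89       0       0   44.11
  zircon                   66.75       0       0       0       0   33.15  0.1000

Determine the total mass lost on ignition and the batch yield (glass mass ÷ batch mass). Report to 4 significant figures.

Each numeric step carries full float precision all the way through; working values are printed rounded to four significant digits in the printout; a single rounding yields every reported figure — the derived quantities, which include glass mass, totals, the yield, ignition loss, the six compositions, are recomputed at full float precision, exactly as printed in problem or answer, starting from the weights for 334.3 kg of glass.
LOI of each material in turn:
  CaSiO3: 156.1 × 0.003000 = 0.4683 kg
  potash: 68.62 × 0.3245 = 22.27 kg
  rutile: 6.868 × 0.009900 = 0.06799 kg
  Li2CO3: 77.04 × 0.5944 = 45.79 kg
  aragonite: 26.31 × 0.4411 = 11.61 kg
  zircon: 79.67 × 0.001000 = 0.07967 kg
Total LOI = 80.28 kg
Glass = batch − LOI = 414.6 − 80.28 = 334.3 kg

LOI loss = 80.28 kg; glass = 334.3 kg; yield = 80.64%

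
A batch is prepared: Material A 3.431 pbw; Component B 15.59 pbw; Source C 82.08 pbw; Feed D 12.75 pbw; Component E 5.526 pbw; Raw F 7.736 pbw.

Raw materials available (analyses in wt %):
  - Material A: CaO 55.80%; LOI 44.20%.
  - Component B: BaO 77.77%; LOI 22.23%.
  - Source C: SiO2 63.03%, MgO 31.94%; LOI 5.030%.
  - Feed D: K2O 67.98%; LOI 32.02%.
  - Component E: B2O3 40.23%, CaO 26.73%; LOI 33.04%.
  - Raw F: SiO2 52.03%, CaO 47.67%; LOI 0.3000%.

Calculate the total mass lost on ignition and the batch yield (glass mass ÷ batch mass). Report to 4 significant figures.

LOI loss = 15.04 pbw; glass = 112.1 pbw; yield = 88.17%

Intermediates are displayed, rounded to four significant digits, within the worked lines — each numeric step holds full float precision at each step — exactly one rounding lands on every reported number; the derived quantities (totals, net glass mass, ignition loss, the six compositions, yield) are carried at exact precision starting from the weights for 112.1 pbw of glass precisely as stated by question or answer.
Per-material ignition loss:
  Material A: 3.431 × 0.4420 = 1.517 pbw
  Component B: 15.59 × 0.2223 = 3.466 pbw
  Source C: 82.08 × 0.05030 = 4.129 pbw
  Feed D: 12.75 × 0.3202 = 4.083 pbw
  Component E: 5.526 × 0.3304 = 1.826 pbw
  Raw F: 7.736 × 0.003000 = 0.02321 pbw
Total LOI = 15.04 pbw
Glass = batch − LOI = 127.1 − 15.04 = 112.1 pbw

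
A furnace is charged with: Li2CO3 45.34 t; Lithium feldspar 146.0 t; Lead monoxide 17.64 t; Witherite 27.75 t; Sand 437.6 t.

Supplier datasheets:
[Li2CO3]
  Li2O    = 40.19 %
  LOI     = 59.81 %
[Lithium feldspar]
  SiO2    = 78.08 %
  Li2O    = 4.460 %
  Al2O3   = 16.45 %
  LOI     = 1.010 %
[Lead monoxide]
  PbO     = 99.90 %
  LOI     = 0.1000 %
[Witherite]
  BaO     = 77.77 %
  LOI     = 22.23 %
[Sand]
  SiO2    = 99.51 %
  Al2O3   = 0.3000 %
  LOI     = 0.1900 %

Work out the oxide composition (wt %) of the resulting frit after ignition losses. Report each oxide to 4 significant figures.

Glass mass = 638.7 t (batch 674.3 − LOI 35.61).
Composition: SiO2 86.02%, Li2O 3.872%, PbO 2.759%, BaO 3.379%, Al2O3 3.966%

The whole derivation keeps full float precision at all times; working values are printed with 4-significant-digit rounding in the printout; exactly one rounding is applied to each reported number. Derived quantities, which include totals, glass mass, yield, LOI, five oxide percentages, are re-derived in full precision, as given in the problem or the answer, starting from the weights for 638.7 t of glass.
What the batch supplies per oxide:
  SiO2: 146.0·0.7808 + 437.6·0.9951 = 549.5 t
  Li2O: 45.34·0.4019 + 146.0·0.04460 = 24.73 t
  PbO: 17.64·0.9990 = 17.62 t
  BaO: 27.75·0.7777 = 21.58 t
  Al2O3: 146.0·0.1645 + 437.6·0.003000 = 25.33 t
LOI: 45.34·0.5981 + 146.0·0.01010 + 17.64·0.001000 + 27.75·0.2223 + 437.6·0.001900 = 35.61 t
Glass mass = batch − LOI = 674.3 − 35.61 = 638.7 t (equal to the oxide-mass sum)
each wt % is 100 × oxide ÷ glass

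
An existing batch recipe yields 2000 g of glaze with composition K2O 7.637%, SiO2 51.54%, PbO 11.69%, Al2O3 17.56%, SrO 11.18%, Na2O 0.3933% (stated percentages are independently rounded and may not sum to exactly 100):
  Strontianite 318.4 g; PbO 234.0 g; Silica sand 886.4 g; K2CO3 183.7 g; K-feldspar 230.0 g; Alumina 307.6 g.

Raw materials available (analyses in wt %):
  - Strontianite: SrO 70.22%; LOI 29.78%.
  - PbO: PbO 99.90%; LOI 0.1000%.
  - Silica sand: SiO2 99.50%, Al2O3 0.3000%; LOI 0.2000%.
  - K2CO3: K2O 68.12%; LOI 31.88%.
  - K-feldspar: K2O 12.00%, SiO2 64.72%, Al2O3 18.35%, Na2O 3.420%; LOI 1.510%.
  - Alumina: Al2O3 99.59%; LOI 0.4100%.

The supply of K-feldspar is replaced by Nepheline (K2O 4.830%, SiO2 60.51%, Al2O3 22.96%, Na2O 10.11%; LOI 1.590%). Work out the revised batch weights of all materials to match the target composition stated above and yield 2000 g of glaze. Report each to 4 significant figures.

Intermediates are printed rounded off to 4 significant digits across the worked steps; each numeric step carries full float precision through every step; exactly one rounding is applied to each reported number; derived quantities, including the totals, ignition loss, the yield, the six compositions, glass mass, are computed from the weighed amounts at 2000 g of glass at full precision, as they appear in question or answer.
The oxide mass targets at 2000 g glaze:
  K2O: 7.637% × 2000 = 152.7 g
  SiO2: 51.54% × 2000 = 1031 g
  PbO: 11.69% × 2000 = 233.8 g
  Al2O3: 17.56% × 2000 = 351.2 g
  SrO: 11.18% × 2000 = 223.6 g
  Na2O: 0.3933% × 2000 = 7.866 g
Oxide-by-oxide audit using the reported weights, against the basis in use (every target is met by its sum once rounding is allowed for):
  K2O: 218.7·0.6812 + 77.80·0.04830 = 152.7 g (target 152.7 g)
  SiO2: 988.7·0.9950 + 77.80·0.6051 = 1031 g (target 1031 g)
  PbO: 234.0·0.9990 = 233.8 g (target 233.8 g)
  Al2O3: 988.7·0.003000 + 77.80·0.2296 + 331.7·0.9959 = 351.2 g (target 351.2 g)
  SrO: 318.4·0.7022 = 223.6 g (target 223.6 g)
  Na2O: 77.80·0.1011 = 7.866 g (target 7.866 g)
Mass balance on the glass: net batch after ignition = 2000 g (the Σ of target masses is 2000 g; stated basis 2000 g — differing by rounding only).
Summing the batch: Σ batch = 2169 g; loss to ignition Σ batch·LOI = 169.3 g; yield, glass over the total, = 92.19%.

Revised batch per 2000 g glaze:
  Strontianite: 318.4 g
  PbO: 234.0 g
  Silica sand: 988.7 g
  K2CO3: 218.7 g
  Nepheline: 77.80 g
  Alumina: 331.7 g
Total batch = 2169 g; LOI loss = 169.3 g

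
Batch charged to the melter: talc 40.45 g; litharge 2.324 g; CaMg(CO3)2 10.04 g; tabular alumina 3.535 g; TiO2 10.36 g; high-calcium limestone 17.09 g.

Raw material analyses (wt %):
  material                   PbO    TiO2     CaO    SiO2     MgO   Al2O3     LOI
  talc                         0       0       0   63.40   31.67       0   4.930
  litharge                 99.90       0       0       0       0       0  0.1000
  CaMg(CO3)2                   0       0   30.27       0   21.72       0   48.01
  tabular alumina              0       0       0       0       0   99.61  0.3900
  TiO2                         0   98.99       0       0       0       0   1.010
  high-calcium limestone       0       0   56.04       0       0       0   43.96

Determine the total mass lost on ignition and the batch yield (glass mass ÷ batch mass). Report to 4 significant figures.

LOI loss = 14.45 g; glass = 69.35 g; yield = 82.76%

The intermediate values are printed (rounded to 4 significant figures) alongside each step; the working math runs at full precision throughout — each reported number takes exactly one rounding. The derived quantities (totals, six oxide percentages, LOI, yield, net glass mass) are computed from the weighed amounts on 69.35 g of glass at full precision as they appear in the problem or the answer.
Per-material ignition loss:
  talc: 40.45 × 0.04930 = 1.994 g
  litharge: 2.324 × 0.001000 = 0.002324 g
  CaMg(CO3)2: 10.04 × 0.4801 = 4.820 g
  tabular alumina: 3.535 × 0.003900 = 0.01379 g
  TiO2: 10.36 × 0.01010 = 0.1046 g
  high-calcium limestone: 17.09 × 0.4396 = 7.513 g
Total LOI = 14.45 g
Glass = batch − LOI = 83.80 − 14.45 = 69.35 g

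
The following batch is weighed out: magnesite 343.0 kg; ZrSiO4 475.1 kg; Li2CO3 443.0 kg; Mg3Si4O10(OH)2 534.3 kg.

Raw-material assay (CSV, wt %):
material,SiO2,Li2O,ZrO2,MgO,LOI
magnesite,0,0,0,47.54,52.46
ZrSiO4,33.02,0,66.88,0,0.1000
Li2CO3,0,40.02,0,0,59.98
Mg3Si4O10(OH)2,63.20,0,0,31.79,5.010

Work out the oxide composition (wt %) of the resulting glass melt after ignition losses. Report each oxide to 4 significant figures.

Glass mass = 1323 kg (batch 1795 − LOI 472.9).
Composition: SiO2 37.40%, Li2O 13.41%, ZrO2 24.03%, MgO 25.17%

Mid-chain values are displayed rounded to four significant digits between the steps. The whole derivation keeps full precision through the solve; each reported value undergoes a single rounding; derived quantities are recomputed in exact precision (the four compositions, the yield, glass mass, the totals, ignition loss) using the weight values on 1323 kg of glass as they appear in the question or the answer.
Mass of each oxide from the mix:
  SiO2: 475.1·0.3302 + 534.3·0.6320 = 494.6 kg
  Li2O: 443.0·0.4002 = 177.3 kg
  ZrO2: 475.1·0.6688 = 317.7 kg
  MgO: 343.0·0.4754 + 534.3·0.3179 = 332.9 kg
LOI: 343.0·0.5246 + 475.1·0.001000 + 443.0·0.5998 + 534.3·0.05010 = 472.9 kg
The glass mass, total less LOI, = 1795 − 472.9 = 1323 kg (= Σ oxide masses)
each oxide over glass, ×100, is wt %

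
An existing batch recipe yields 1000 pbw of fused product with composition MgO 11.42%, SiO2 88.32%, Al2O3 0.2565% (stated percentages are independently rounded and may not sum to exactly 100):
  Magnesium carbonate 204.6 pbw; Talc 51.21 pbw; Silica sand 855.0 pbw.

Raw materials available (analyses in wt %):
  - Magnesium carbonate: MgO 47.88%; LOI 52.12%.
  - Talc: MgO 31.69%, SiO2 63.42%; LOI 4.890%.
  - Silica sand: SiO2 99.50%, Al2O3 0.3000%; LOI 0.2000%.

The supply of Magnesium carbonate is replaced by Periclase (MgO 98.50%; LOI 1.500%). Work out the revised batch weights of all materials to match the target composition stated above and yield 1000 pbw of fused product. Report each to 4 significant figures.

Revised batch per 1000 pbw fused product:
  Periclase: 99.46 pbw
  Talc: 51.21 pbw
  Silica sand: 855.0 pbw
Total batch = 1006 pbw; LOI loss = 5.706 pbw

Values along the way appear with 4-significant-figure rounding at each printed step; the whole derivation holds full float precision throughout; every reported number is rounded just once — derived quantities (net glass mass, ignition loss, yield, the totals, the three compositions) are rebuilt from the batch weights per 1000 pbw of glass in full precision as quoted within the problem or the answer.
Target oxide masses per 1000 pbw fused product:
  MgO: 11.42% × 1000 = 114.2 pbw
  SiO2: 88.32% × 1000 = 883.2 pbw
  Al2O3: 0.2565% × 1000 = 2.565 pbw
Sums-versus-targets review with the batch weights as given, against the basis in use (every target is met by its sum modulo rounding of the values):
  MgO: 99.46·0.9850 + 51.21·0.3169 = 114.2 pbw (target 114.2 pbw)
  SiO2: 51.21·0.6342 + 855.0·0.9950 = 883.2 pbw (target 883.2 pbw)
  Al2O3: 855.0·0.003000 = 2.565 pbw (target 2.565 pbw)
Mass balance on the glass: batch total minus LOI = 1000 pbw (the targets, summed, come to 1000 pbw; basis as stated: 1000 pbw — any gap is answer rounding).
Adding the batch up: Σ batch = 1006 pbw; the LOI term Σ batch·LOI equals 5.706 pbw; yield, glass over the total, = 99.43%.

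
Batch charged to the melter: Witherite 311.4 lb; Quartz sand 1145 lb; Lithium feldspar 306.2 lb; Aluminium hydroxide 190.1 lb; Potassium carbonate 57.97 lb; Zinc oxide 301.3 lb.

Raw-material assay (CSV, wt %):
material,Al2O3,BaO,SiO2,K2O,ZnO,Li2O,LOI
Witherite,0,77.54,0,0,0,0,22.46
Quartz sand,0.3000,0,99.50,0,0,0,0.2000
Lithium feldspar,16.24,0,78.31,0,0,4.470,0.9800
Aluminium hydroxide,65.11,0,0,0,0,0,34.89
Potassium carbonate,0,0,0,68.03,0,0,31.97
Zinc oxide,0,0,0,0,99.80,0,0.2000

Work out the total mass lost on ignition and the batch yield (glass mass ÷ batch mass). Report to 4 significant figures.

Working values are displayed (rounded to four significant figures) when written out. All internal work holds exact precision from first step to last — a single rounding finalizes each reported result; derived quantities, including the totals, six oxide percentages, LOI, net glass mass, the yield, are rebuilt from the weighed amounts on 2151 lb of glass at exact precision as given in problem or answer.
Material-by-material LOI:
  Witherite: 311.4 × 0.2246 = 69.94 lb
  Quartz sand: 1145 × 0.002000 = 2.290 lb
  Lithium feldspar: 306.2 × 0.009800 = 3.001 lb
  Aluminium hydroxide: 190.1 × 0.3489 = 66.33 lb
  Potassium carbonate: 57.97 × 0.3197 = 18.53 lb
  Zinc oxide: 301.3 × 0.002000 = 0.6026 lb
Total LOI = 160.7 lb
Glass = batch − LOI = 2312 − 160.7 = 2151 lb

LOI loss = 160.7 lb; glass = 2151 lb; yield = 93.05%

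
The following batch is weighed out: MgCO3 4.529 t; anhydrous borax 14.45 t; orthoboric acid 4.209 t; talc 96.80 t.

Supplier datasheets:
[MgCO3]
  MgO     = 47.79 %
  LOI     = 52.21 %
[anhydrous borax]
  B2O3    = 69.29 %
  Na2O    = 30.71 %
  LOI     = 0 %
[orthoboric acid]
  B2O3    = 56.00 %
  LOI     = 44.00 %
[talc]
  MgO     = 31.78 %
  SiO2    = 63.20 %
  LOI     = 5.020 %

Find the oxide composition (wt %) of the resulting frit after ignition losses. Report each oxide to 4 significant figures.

Glass mass = 110.9 t (batch 120.0 − LOI 9.076).
Composition: B2O3 11.15%, Na2O 4.001%, MgO 29.69%, SiO2 55.16%

In-progress results are shown (rounded to four significant figures) within the worked lines; the whole derivation maintains exact precision at every stage; each reported value is rounded a single time. All derived quantities (glass mass, the yield, the totals, ignition loss, four oxide percentages) are recomputed at exact precision starting from the weights on 110.9 t of glass as quoted within problem or answer.
Oxide masses out of the charge:
  B2O3: 14.45·0.6929 + 4.209·0.5600 = 12.37 t
  Na2O: 14.45·0.3071 = 4.438 t
  MgO: 4.529·0.4779 + 96.80·0.3178 = 32.93 t
  SiO2: 96.80·0.6320 = 61.18 t
LOI: 4.529·0.5221 + 4.209·0.4400 + 96.80·0.05020 = 9.076 t
Resulting glass, batch − LOI: 120.0 − 9.076 = 110.9 t (consistent with Σ oxide mass)
wt %: oxide over glass, times 100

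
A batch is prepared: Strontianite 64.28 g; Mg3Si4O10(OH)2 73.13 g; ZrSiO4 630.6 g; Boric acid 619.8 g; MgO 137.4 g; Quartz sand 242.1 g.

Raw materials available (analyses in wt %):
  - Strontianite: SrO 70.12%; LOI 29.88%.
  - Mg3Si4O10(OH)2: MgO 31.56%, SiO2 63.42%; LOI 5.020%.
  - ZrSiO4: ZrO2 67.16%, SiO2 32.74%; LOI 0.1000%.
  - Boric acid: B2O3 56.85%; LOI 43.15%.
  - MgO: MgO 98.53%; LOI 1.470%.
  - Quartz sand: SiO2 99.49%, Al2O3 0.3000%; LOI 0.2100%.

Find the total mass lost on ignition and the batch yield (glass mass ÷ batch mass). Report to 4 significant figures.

The whole derivation holds full precision from start to finish; in-progress results appear with 4-significant-figure rounding in the working. Each reported value is rounded just once — all derived quantities are carried at exact precision (glass mass, ignition loss, the totals, the six compositions, yield) starting from the weights per 1474 g of glass, as written in question or answer.
Per-material ignition loss:
  Strontianite: 64.28 × 0.2988 = 19.21 g
  Mg3Si4O10(OH)2: 73.13 × 0.05020 = 3.671 g
  ZrSiO4: 630.6 × 0.001000 = 0.6306 g
  Boric acid: 619.8 × 0.4315 = 267.4 g
  MgO: 137.4 × 0.01470 = 2.020 g
  Quartz sand: 242.1 × 0.002100 = 0.5084 g
Total LOI = 293.5 g
Glass = batch − LOI = 1767 − 293.5 = 1474 g

LOI loss = 293.5 g; glass = 1474 g; yield = 83.39%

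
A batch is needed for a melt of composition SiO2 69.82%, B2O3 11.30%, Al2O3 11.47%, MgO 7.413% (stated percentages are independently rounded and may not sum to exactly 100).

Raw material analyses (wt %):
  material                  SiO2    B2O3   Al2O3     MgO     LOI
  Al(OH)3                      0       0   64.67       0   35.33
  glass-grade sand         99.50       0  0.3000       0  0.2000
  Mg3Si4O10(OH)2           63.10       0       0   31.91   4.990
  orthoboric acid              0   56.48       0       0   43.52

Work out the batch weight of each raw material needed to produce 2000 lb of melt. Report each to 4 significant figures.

Batch per 2000 lb melt:
  Al(OH)3: 349.6 lb
  glass-grade sand: 1109 lb
  Mg3Si4O10(OH)2: 464.6 lb
  orthoboric acid: 400.1 lb
Total batch = 2323 lb; LOI loss = 323.0 lb; yield = 86.10%

Values along the way are displayed, rounded to 4 significant digits, at each printed step; all arithmetic keeps full precision from first step to last. A single rounding finalizes every reported number; derived quantities are carried in full precision (the four compositions, totals, ignition loss, net glass mass, the yield) using the weight values at 2000 lb of glass, exactly as printed in question or answer.
Target oxide masses per 2000 lb melt:
  SiO2: 69.82% × 2000 = 1396 lb
  B2O3: 11.30% × 2000 = 226.0 lb
  Al2O3: 11.47% × 2000 = 229.4 lb
  MgO: 7.413% × 2000 = 148.3 lb
Oxide-by-oxide audit given the weights on record, against the basis in use (delivered sums recover each target within answer rounding):
  SiO2: 1109·0.9950 + 464.6·0.6310 = 1397 lb (target 1396 lb)
  B2O3: 400.1·0.5648 = 226.0 lb (target 226.0 lb)
  Al2O3: 349.6·0.6467 + 1109·0.003000 = 229.4 lb (target 229.4 lb)
  MgO: 464.6·0.3191 = 148.3 lb (target 148.3 lb)
Glass-mass closure: net batch after ignition = 2000 lb (the targets, summed, come to 2000 lb; the stated basis being 2000 lb — deltas are rounding alone).
Summing the batch: Σ batch = 2323 lb; ignition loss, Σ(batch × LOI) = 323.0 lb; yield, glass over the total, = 86.10%.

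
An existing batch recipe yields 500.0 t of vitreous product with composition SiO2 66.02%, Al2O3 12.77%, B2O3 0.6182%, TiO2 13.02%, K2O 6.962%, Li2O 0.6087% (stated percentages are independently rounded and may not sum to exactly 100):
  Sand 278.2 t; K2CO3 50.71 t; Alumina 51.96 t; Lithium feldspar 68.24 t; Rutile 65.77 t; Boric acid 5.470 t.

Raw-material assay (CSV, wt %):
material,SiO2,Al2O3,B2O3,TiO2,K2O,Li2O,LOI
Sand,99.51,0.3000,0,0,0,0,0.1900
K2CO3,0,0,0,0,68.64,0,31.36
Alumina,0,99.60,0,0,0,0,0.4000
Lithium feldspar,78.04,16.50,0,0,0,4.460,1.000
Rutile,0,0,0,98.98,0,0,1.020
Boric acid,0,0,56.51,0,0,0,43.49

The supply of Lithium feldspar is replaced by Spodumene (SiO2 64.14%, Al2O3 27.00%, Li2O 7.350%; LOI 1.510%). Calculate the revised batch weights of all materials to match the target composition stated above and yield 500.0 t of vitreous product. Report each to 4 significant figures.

Revised batch per 500.0 t vitreous product:
  Sand: 305.0 t
  K2CO3: 50.71 t
  Alumina: 51.96 t
  Spodumene: 41.41 t
  Rutile: 65.77 t
  Boric acid: 5.470 t
Total batch = 520.3 t; LOI loss = 20.37 t

Working values are shown with 4-significant-digit rounding when written out; every computation maintains full precision in every operation — exactly one rounding is applied to each reported result — the derived quantities (net glass mass, LOI, the six compositions, the totals, the yield) are recomputed in full float precision from the batch weights per 500.0 t of glass, precisely as stated by the question or the answer.
Oxide mass targets, per 500.0 t vitreous product:
  SiO2: 66.02% × 500.0 = 330.1 t
  Al2O3: 12.77% × 500.0 = 63.85 t
  B2O3: 0.6182% × 500.0 = 3.091 t
  TiO2: 13.02% × 500.0 = 65.10 t
  K2O: 6.962% × 500.0 = 34.81 t
  Li2O: 0.6087% × 500.0 = 3.044 t
Verifying the oxide balance using the reported weights, relative to the basis at hand (sum by sum, the targets are met once rounding is allowed for):
  SiO2: 305.0·0.9951 + 41.41·0.6414 = 330.1 t (target 330.1 t)
  Al2O3: 305.0·0.003000 + 51.96·0.9960 + 41.41·0.2700 = 63.85 t (target 63.85 t)
  B2O3: 5.470·0.5651 = 3.091 t (target 3.091 t)
  TiO2: 65.77·0.9898 = 65.10 t (target 65.10 t)
  K2O: 50.71·0.6864 = 34.81 t (target 34.81 t)
  Li2O: 41.41·0.07350 = 3.044 t (target 3.044 t)
The glass-mass cross-check: batch Σ − ignition loss = 500.0 t (the Σ of target masses is 500.0 t; with the basis standing at 500.0 t — rounding explains the deltas).
Adding the batch up: Σ batch = 520.3 t; loss to ignition Σ batch·LOI = 20.37 t; yield = glass ÷ total batch = 96.09%.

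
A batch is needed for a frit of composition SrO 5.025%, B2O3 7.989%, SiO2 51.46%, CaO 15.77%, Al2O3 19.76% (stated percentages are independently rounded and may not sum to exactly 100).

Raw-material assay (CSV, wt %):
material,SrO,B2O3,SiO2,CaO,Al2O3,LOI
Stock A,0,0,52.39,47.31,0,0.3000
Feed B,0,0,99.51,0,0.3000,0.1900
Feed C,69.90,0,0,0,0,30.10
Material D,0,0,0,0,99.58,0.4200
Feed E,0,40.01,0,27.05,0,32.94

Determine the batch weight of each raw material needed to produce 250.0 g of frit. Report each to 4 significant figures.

Batch per 250.0 g frit:
  Stock A: 54.79 g
  Feed B: 100.4 g
  Feed C: 17.97 g
  Material D: 49.31 g
  Feed E: 49.92 g
Total batch = 272.4 g; LOI loss = 22.41 g; yield = 91.77%

Values along the way are printed (rounded to four significant digits) at each printed step; the whole derivation carries full float precision at every stage — each reported value includes exactly one rounding; all derived quantities are rebuilt from the batch weights on 250.0 g of glass in full float precision (yield, LOI, five oxide percentages, totals, glass mass) as quoted within problem or answer.
Oxide-by-oxide targets in 250.0 g frit:
  SrO: 5.025% × 250.0 = 12.56 g
  B2O3: 7.989% × 250.0 = 19.97 g
  SiO2: 51.46% × 250.0 = 128.6 g
  CaO: 15.77% × 250.0 = 39.42 g
  Al2O3: 19.76% × 250.0 = 49.40 g
A balance pass over the oxides, per the reported batch figures, relative to the basis at hand (oxide sums agree with the targets inside rounding margins):
  SrO: 17.97·0.6990 = 12.56 g (target 12.56 g)
  B2O3: 49.92·0.4001 = 19.97 g (target 19.97 g)
  SiO2: 54.79·0.5239 + 100.4·0.9951 = 128.6 g (target 128.6 g)
  CaO: 54.79·0.4731 + 49.92·0.2705 = 39.42 g (target 39.42 g)
  Al2O3: 100.4·0.003000 + 49.31·0.9958 = 49.40 g (target 49.40 g)
The glass-mass cross-check: whole batch net of LOI = 250.0 g (summing oxide targets gives 250.0 g; the stated basis being 250.0 g — deltas are rounding alone).
Batch grand total — Σ batch = 272.4 g; loss to ignition Σ batch·LOI = 22.41 g; as yield: glass ÷ batch → 91.77%.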